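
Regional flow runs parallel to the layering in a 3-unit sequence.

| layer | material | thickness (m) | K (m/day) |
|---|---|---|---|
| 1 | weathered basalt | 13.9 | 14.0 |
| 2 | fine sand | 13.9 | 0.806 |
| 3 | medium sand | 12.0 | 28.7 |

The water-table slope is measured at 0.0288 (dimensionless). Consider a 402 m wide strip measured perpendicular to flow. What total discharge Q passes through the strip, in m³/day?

Flow is parallel to layering, so each bed carries its own Darcy discharge and the transmissivities add.
Σ(K_i·b_i) = 14.0×13.9 + 0.806×13.9 + 28.7×12.0 = 550.2 m²/day.
Hydraulic gradient i = 0.0288.
Q = Σ(K_i·b_i) · W · i = 550.2 × 402 × 0.02880 = 6370 m³/day.

6370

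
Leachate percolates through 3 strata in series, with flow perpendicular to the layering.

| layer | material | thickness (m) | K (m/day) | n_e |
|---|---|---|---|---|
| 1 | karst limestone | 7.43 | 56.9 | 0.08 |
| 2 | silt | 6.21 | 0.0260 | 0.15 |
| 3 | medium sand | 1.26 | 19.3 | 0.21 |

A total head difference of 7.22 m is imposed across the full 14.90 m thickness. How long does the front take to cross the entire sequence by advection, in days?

59.3

With flow normal to the layers, continuity requires the same specific discharge q through every layer.
Σ(b_i/K_i) = 7.43/56.9 + 6.21/0.0260 + 1.26/19.3 = 239.0 d.
q = Δh / Σ(b_i/K_i) = 7.22 / 239.0 = 0.03020 m/day.
In each layer the seepage velocity is v_i = q/n_i, so the layer transit time is t_i = b_i·n_i / q:
  layer 1 (karst limestone): t_1 = 7.43 × 0.08 / 0.03020 = 19.68 d
  layer 2 (silt): t_2 = 6.21 × 0.15 / 0.03020 = 30.84 d
  layer 3 (medium sand): t_3 = 1.26 × 0.21 / 0.03020 = 8.760 d
Total t = Σ t_i = 59.28 days.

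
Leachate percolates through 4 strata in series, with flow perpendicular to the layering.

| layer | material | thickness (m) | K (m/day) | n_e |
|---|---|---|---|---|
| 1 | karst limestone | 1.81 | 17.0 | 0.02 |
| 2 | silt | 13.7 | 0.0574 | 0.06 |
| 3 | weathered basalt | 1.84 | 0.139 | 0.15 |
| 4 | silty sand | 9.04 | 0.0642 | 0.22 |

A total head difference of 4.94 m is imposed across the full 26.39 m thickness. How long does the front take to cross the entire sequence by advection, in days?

With flow normal to the layers, continuity requires the same specific discharge q through every layer.
Σ(b_i/K_i) = 1.81/17.0 + 13.7/0.0574 + 1.84/0.139 + 9.04/0.0642 = 392.8 d.
q = Δh / Σ(b_i/K_i) = 4.94 / 392.8 = 0.01258 m/day.
In each layer the seepage velocity is v_i = q/n_i, so the layer transit time is t_i = b_i·n_i / q:
  layer 1 (karst limestone): t_1 = 1.81 × 0.02 / 0.01258 = 2.879 d
  layer 2 (silt): t_2 = 13.7 × 0.06 / 0.01258 = 65.37 d
  layer 3 (weathered basalt): t_3 = 1.84 × 0.15 / 0.01258 = 21.95 d
  layer 4 (silty sand): t_4 = 9.04 × 0.22 / 0.01258 = 158.1 d
Total t = Σ t_i = 248.3 days.

248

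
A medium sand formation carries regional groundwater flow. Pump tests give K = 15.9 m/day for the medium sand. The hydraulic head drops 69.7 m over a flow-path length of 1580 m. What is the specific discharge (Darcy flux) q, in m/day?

Hydraulic gradient i = Δh / L = 69.7 / 1580 = 0.04411.
Specific discharge q = K · i = 15.90 × 0.04411 = 0.7014 m/day.

0.701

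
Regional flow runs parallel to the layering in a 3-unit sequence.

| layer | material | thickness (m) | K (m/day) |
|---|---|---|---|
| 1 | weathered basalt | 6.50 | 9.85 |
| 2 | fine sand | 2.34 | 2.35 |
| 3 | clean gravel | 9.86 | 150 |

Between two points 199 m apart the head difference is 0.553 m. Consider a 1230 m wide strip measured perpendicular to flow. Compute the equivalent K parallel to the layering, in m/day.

82.8

Flow is parallel to layering, so each bed carries its own Darcy discharge and the transmissivities add.
Σ(K_i·b_i) = 9.85×6.50 + 2.35×2.34 + 150×9.86 = 1549 m²/day.
Total thickness b = 18.70 m, so K_eq = Σ(K_i·b_i)/b = 82.81 m/day.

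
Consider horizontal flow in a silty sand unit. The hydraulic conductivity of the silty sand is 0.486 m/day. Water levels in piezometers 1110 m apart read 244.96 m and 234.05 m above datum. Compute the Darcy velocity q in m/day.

Hydraulic gradient i = (244.96 − 234.05) / 1110 = 10.91 / 1110 = 0.009829.
Specific discharge q = K · i = 0.4860 × 0.009829 = 0.004777 m/day.

0.00478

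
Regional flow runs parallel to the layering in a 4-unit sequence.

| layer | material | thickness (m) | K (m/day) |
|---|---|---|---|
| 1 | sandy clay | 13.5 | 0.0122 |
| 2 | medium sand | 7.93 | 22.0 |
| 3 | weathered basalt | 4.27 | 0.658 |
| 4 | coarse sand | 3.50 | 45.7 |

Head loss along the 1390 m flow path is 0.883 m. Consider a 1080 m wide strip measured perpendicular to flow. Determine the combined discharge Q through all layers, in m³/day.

Flow is parallel to layering, so each bed carries its own Darcy discharge and the transmissivities add.
Σ(K_i·b_i) = 0.0122×13.5 + 22.0×7.93 + 0.658×4.27 + 45.7×3.50 = 337.4 m²/day.
Hydraulic gradient i = Δh / L = 0.883 / 1390 = 0.0006353.
Q = Σ(K_i·b_i) · W · i = 337.4 × 1080 × 0.0006353 = 231.5 m³/day.

231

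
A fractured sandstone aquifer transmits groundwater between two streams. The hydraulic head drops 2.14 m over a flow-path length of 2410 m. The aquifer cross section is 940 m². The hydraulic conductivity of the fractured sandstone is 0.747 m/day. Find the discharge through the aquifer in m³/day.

Hydraulic gradient i = Δh / L = 2.14 / 2410 = 0.0008880.
Darcy's law: Q = K · A · i = 0.7470 × 940.0 × 0.0008880 = 0.6235 m³/day.

0.624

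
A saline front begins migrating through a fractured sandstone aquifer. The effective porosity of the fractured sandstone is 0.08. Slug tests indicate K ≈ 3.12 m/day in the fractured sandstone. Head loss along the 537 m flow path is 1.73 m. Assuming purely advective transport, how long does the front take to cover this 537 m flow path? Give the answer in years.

11.7

Hydraulic gradient i = Δh / L = 1.73 / 537 = 0.003222.
Darcy flux q = K · i = 3.120 × 0.003222 = 0.01005 m/day.
Seepage velocity v = q / n_e = 0.01005 / 0.08 = 0.1256 m/day.
Travel time t = L / v = 537 / 0.1256 = 4274 days = 11.70 years.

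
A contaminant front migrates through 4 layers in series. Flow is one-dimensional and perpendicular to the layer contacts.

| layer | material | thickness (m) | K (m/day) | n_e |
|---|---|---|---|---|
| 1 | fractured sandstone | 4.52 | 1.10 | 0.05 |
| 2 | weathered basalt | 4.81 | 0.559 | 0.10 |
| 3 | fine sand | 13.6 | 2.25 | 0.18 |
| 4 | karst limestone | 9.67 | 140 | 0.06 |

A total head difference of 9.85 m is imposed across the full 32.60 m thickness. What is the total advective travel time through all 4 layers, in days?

With flow normal to the layers, continuity requires the same specific discharge q through every layer.
Σ(b_i/K_i) = 4.52/1.10 + 4.81/0.559 + 13.6/2.25 + 9.67/140 = 18.83 d.
q = Δh / Σ(b_i/K_i) = 9.85 / 18.83 = 0.5232 m/day.
In each layer the seepage velocity is v_i = q/n_i, so the layer transit time is t_i = b_i·n_i / q:
  layer 1 (fractured sandstone): t_1 = 4.52 × 0.05 / 0.5232 = 0.4320 d
  layer 2 (weathered basalt): t_2 = 4.81 × 0.10 / 0.5232 = 0.9194 d
  layer 3 (fine sand): t_3 = 13.6 × 0.18 / 0.5232 = 4.679 d
  layer 4 (karst limestone): t_4 = 9.67 × 0.06 / 0.5232 = 1.109 d
Total t = Σ t_i = 7.139 days.

7.14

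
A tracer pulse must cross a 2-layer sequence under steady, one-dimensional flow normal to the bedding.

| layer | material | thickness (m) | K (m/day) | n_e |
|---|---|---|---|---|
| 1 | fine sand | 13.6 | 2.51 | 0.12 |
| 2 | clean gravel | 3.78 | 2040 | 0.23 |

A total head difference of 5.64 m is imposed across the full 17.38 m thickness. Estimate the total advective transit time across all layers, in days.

2.40

With flow normal to the layers, continuity requires the same specific discharge q through every layer.
Σ(b_i/K_i) = 13.6/2.51 + 3.78/2040 = 5.420 d.
q = Δh / Σ(b_i/K_i) = 5.64 / 5.420 = 1.041 m/day.
In each layer the seepage velocity is v_i = q/n_i, so the layer transit time is t_i = b_i·n_i / q:
  layer 1 (fine sand): t_1 = 13.6 × 0.12 / 1.041 = 1.568 d
  layer 2 (clean gravel): t_2 = 3.78 × 0.23 / 1.041 = 0.8355 d
Total t = Σ t_i = 2.404 days.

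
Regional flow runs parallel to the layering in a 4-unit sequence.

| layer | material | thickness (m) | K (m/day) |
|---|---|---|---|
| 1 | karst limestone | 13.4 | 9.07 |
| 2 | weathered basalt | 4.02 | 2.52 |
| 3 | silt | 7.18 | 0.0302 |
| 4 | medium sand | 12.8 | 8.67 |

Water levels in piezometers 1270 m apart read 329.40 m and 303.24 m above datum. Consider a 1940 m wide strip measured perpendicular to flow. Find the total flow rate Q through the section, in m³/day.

9700

Flow is parallel to layering, so each bed carries its own Darcy discharge and the transmissivities add.
Σ(K_i·b_i) = 9.07×13.4 + 2.52×4.02 + 0.0302×7.18 + 8.67×12.8 = 242.9 m²/day.
Hydraulic gradient i = (329.40 − 303.24) / 1270 = 26.16 / 1270 = 0.02060.
Q = Σ(K_i·b_i) · W · i = 242.9 × 1940 × 0.02060 = 9705 m³/day.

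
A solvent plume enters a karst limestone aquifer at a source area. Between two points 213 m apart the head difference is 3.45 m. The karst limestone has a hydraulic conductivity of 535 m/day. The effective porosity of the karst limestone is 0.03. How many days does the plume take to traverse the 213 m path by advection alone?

Hydraulic gradient i = Δh / L = 3.45 / 213 = 0.01620.
Darcy flux q = K · i = 535.0 × 0.01620 = 8.665 m/day.
Seepage velocity v = q / n_e = 8.665 / 0.03 = 288.8 m/day.
Travel time t = L / v = 213 / 288.8 = 0.7374 days.

0.737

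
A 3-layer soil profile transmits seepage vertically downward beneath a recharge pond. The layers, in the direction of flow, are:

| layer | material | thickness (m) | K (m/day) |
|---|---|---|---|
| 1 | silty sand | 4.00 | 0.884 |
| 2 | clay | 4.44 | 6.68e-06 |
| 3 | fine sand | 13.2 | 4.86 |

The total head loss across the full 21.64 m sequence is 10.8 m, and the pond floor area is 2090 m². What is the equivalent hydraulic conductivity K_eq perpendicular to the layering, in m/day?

3.26e-05

Flow is perpendicular to layering, so the layers act in series and the equivalent K is the thickness-weighted harmonic mean.
Total thickness L = 4.00 + 4.44 + 13.2 = 21.64 m.
Σ(b_i/K_i) = 4.00/0.884 + 4.44/6.68e-06 + 13.2/4.86 = 6.647e+05 d.
K_eq = L / Σ(b_i/K_i) = 21.64 / 6.647e+05 = 3.256e-05 m/day.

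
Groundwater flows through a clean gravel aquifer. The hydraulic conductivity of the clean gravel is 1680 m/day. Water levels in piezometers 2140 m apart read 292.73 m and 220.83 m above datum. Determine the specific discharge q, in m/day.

Hydraulic gradient i = (292.73 − 220.83) / 2140 = 71.9 / 2140 = 0.03360.
Specific discharge q = K · i = 1680 × 0.03360 = 56.44 m/day.

56.4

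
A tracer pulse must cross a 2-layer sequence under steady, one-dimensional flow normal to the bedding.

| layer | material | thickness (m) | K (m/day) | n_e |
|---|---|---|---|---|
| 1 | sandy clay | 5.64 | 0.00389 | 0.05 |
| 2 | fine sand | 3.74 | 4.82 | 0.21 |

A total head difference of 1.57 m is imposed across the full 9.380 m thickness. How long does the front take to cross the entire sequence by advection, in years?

With flow normal to the layers, continuity requires the same specific discharge q through every layer.
Σ(b_i/K_i) = 5.64/0.00389 + 3.74/4.82 = 1451 d.
q = Δh / Σ(b_i/K_i) = 1.57 / 1451 = 0.001082 m/day.
In each layer the seepage velocity is v_i = q/n_i, so the layer transit time is t_i = b_i·n_i / q:
  layer 1 (sandy clay): t_1 = 5.64 × 0.05 / 0.001082 = 260.6 d
  layer 2 (fine sand): t_2 = 3.74 × 0.21 / 0.001082 = 725.7 d
Total t = Σ t_i = 986.3 days = 2.700 years.

2.70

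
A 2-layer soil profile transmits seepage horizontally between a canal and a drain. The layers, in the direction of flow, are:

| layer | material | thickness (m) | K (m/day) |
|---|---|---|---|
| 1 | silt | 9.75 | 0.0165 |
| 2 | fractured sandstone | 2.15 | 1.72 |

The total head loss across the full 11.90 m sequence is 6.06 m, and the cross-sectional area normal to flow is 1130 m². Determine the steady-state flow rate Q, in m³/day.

11.6

Flow is perpendicular to layering, so the layers act in series and the equivalent K is the thickness-weighted harmonic mean.
Total thickness L = 9.75 + 2.15 = 11.90 m.
Σ(b_i/K_i) = 9.75/0.0165 + 2.15/1.72 = 592.2 d.
K_eq = L / Σ(b_i/K_i) = 11.90 / 592.2 = 0.02010 m/day.
Q = K_eq · A · (Δh/L) = 0.02010 × 1130 × (6.06/11.90) = 11.56 m³/day.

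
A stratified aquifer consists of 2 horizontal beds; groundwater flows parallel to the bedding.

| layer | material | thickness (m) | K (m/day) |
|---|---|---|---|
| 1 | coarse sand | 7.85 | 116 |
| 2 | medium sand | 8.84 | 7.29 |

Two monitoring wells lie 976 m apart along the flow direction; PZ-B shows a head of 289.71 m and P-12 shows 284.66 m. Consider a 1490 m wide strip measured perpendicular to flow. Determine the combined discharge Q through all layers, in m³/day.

Flow is parallel to layering, so each bed carries its own Darcy discharge and the transmissivities add.
Σ(K_i·b_i) = 116×7.85 + 7.29×8.84 = 975.0 m²/day.
Hydraulic gradient i = (289.71 − 284.66) / 976 = 5.05 / 976 = 0.005174.
Q = Σ(K_i·b_i) · W · i = 975.0 × 1490 × 0.005174 = 7517 m³/day.

7520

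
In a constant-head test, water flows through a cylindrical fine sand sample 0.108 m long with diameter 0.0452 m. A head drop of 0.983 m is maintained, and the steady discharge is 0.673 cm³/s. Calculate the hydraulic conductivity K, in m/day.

3.98

Cross-sectional area A = π·(d/2)² = π × (0.0452/2)² = 0.001605 m².
Convert discharge: 0.673 cm³/s = 6.730e-07 m³/s.
Darcy's law rearranged: K = Q·L / (A·Δh) = 6.730e-07 × 0.108 / (0.001605 × 0.983) = 4.608e-05 m/s = 3.981 m/day.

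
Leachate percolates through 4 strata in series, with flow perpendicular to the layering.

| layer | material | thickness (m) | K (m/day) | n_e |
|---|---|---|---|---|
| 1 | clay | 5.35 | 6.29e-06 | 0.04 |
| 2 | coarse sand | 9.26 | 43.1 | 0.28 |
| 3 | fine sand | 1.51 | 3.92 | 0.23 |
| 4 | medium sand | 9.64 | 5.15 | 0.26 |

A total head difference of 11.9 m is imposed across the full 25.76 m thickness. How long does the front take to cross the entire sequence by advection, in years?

With flow normal to the layers, continuity requires the same specific discharge q through every layer.
Σ(b_i/K_i) = 5.35/6.29e-06 + 9.26/43.1 + 1.51/3.92 + 9.64/5.15 = 8.506e+05 d.
q = Δh / Σ(b_i/K_i) = 11.9 / 8.506e+05 = 1.399e-05 m/day.
In each layer the seepage velocity is v_i = q/n_i, so the layer transit time is t_i = b_i·n_i / q:
  layer 1 (clay): t_1 = 5.35 × 0.04 / 1.399e-05 = 15296 d
  layer 2 (coarse sand): t_2 = 9.26 × 0.28 / 1.399e-05 = 1.853e+05 d
  layer 3 (fine sand): t_3 = 1.51 × 0.23 / 1.399e-05 = 24823 d
  layer 4 (medium sand): t_4 = 9.64 × 0.26 / 1.399e-05 = 1.791e+05 d
Total t = Σ t_i = 4.046e+05 days = 1108 years.

1110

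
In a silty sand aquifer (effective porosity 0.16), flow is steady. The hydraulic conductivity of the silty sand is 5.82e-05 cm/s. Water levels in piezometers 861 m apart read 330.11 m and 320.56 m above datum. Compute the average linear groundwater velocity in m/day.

Convert K: 5.82e-05 cm/s × 864 = 0.05028 m/day.
Hydraulic gradient i = (330.11 − 320.56) / 861 = 9.55 / 861 = 0.01109.
Darcy flux q = K · i = 0.05028 × 0.01109 = 0.0005577 m/day.
Seepage velocity v = q / n_e = 0.0005577 / 0.16 = 0.003486 m/day.

0.00349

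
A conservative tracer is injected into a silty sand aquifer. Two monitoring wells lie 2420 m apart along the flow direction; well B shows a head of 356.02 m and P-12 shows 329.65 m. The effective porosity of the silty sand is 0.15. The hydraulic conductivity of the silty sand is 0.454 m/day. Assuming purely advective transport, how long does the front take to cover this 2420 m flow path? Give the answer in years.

201

Hydraulic gradient i = (356.02 − 329.65) / 2420 = 26.37 / 2420 = 0.01090.
Darcy flux q = K · i = 0.4540 × 0.01090 = 0.004947 m/day.
Seepage velocity v = q / n_e = 0.004947 / 0.15 = 0.03298 m/day.
Travel time t = L / v = 2420 / 0.03298 = 73376 days = 200.9 years.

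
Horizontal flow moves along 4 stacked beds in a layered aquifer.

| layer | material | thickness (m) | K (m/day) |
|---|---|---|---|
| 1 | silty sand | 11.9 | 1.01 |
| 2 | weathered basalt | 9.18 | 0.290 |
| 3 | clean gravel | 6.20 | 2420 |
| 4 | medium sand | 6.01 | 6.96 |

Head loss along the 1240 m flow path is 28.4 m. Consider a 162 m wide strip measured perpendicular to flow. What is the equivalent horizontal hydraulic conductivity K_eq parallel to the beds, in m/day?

Flow is parallel to layering, so each bed carries its own Darcy discharge and the transmissivities add.
Σ(K_i·b_i) = 1.01×11.9 + 0.290×9.18 + 2420×6.20 + 6.96×6.01 = 15061 m²/day.
Total thickness b = 33.29 m, so K_eq = Σ(K_i·b_i)/b = 452.4 m/day.

452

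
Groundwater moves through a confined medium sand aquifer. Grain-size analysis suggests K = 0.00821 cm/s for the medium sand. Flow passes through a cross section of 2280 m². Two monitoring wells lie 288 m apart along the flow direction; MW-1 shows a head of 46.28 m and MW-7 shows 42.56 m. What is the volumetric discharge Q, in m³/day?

Convert K: 0.00821 cm/s × 864 = 7.093 m/day.
Hydraulic gradient i = (46.28 − 42.56) / 288 = 3.72 / 288 = 0.01292.
Darcy's law: Q = K · A · i = 7.093 × 2280 × 0.01292 = 208.9 m³/day.

209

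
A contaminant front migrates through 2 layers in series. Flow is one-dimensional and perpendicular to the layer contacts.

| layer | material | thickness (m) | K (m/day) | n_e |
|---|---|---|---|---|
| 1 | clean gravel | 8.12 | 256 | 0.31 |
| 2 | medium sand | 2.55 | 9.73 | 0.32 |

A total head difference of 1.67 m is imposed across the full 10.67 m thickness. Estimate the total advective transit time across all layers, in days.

With flow normal to the layers, continuity requires the same specific discharge q through every layer.
Σ(b_i/K_i) = 8.12/256 + 2.55/9.73 = 0.2938 d.
q = Δh / Σ(b_i/K_i) = 1.67 / 0.2938 = 5.684 m/day.
In each layer the seepage velocity is v_i = q/n_i, so the layer transit time is t_i = b_i·n_i / q:
  layer 1 (clean gravel): t_1 = 8.12 × 0.31 / 5.684 = 0.4428 d
  layer 2 (medium sand): t_2 = 2.55 × 0.32 / 5.684 = 0.1436 d
Total t = Σ t_i = 0.5864 days.

0.586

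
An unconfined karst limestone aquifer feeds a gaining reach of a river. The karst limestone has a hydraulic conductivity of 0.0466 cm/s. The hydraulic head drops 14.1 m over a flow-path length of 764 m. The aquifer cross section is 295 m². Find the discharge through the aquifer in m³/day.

Convert K: 0.0466 cm/s × 864 = 40.26 m/day.
Hydraulic gradient i = Δh / L = 14.1 / 764 = 0.01846.
Darcy's law: Q = K · A · i = 40.26 × 295.0 × 0.01846 = 219.2 m³/day.

219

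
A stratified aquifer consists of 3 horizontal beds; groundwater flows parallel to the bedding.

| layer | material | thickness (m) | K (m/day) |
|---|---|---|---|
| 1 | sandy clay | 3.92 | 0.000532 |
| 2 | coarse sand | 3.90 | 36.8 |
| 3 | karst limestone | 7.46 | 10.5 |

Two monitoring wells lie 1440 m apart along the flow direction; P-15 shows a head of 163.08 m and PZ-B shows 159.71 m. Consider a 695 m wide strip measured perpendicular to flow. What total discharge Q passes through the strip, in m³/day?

361

Flow is parallel to layering, so each bed carries its own Darcy discharge and the transmissivities add.
Σ(K_i·b_i) = 0.000532×3.92 + 36.8×3.90 + 10.5×7.46 = 221.9 m²/day.
Hydraulic gradient i = (163.08 − 159.71) / 1440 = 3.37 / 1440 = 0.002340.
Q = Σ(K_i·b_i) · W · i = 221.9 × 695 × 0.002340 = 360.8 m³/day.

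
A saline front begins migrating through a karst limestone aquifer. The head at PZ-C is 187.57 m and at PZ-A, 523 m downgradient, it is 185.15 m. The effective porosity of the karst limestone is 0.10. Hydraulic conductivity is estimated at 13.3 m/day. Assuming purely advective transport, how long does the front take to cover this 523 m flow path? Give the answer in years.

Hydraulic gradient i = (187.57 − 185.15) / 523 = 2.42 / 523 = 0.004627.
Darcy flux q = K · i = 13.30 × 0.004627 = 0.06154 m/day.
Seepage velocity v = q / n_e = 0.06154 / 0.10 = 0.6154 m/day.
Travel time t = L / v = 523 / 0.6154 = 849.8 days = 2.327 years.

2.33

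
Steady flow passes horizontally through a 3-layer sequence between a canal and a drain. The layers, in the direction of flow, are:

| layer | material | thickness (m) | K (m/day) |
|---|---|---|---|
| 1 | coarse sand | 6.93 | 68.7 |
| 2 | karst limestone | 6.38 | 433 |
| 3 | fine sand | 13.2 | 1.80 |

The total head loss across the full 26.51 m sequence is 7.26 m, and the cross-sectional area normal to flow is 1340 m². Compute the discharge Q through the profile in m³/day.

Flow is perpendicular to layering, so the layers act in series and the equivalent K is the thickness-weighted harmonic mean.
Total thickness L = 6.93 + 6.38 + 13.2 = 26.51 m.
Σ(b_i/K_i) = 6.93/68.7 + 6.38/433 + 13.2/1.80 = 7.449 d.
K_eq = L / Σ(b_i/K_i) = 26.51 / 7.449 = 3.559 m/day.
Q = K_eq · A · (Δh/L) = 3.559 × 1340 × (7.26/26.51) = 1306 m³/day.

1310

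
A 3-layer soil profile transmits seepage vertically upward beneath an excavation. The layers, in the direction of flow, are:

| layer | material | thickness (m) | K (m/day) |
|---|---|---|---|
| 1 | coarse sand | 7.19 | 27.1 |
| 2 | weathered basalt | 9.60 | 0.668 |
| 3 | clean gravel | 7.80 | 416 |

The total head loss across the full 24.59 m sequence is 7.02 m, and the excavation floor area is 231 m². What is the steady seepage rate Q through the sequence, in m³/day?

Flow is perpendicular to layering, so the layers act in series and the equivalent K is the thickness-weighted harmonic mean.
Total thickness L = 7.19 + 9.60 + 7.80 = 24.59 m.
Σ(b_i/K_i) = 7.19/27.1 + 9.60/0.668 + 7.80/416 = 14.66 d.
K_eq = L / Σ(b_i/K_i) = 24.59 / 14.66 = 1.678 m/day.
Q = K_eq · A · (Δh/L) = 1.678 × 231 × (7.02/24.59) = 110.7 m³/day.

111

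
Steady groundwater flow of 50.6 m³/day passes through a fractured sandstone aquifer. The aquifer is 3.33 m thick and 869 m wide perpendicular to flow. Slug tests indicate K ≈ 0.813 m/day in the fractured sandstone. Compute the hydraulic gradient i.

0.0215

Cross-sectional area A = 869 × 3.33 = 2894 m².
From Q = K·A·i, i = Q / (K·A) = 50.6 / (0.8130 × 2894) = 0.02151.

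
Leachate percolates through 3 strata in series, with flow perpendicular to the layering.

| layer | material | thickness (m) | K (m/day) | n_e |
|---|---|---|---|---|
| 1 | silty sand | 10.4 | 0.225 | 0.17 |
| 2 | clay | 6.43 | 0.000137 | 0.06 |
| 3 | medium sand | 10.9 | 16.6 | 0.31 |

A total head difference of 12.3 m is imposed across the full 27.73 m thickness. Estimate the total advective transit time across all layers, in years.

57.9

With flow normal to the layers, continuity requires the same specific discharge q through every layer.
Σ(b_i/K_i) = 10.4/0.225 + 6.43/0.000137 + 10.9/16.6 = 46981 d.
q = Δh / Σ(b_i/K_i) = 12.3 / 46981 = 0.0002618 m/day.
In each layer the seepage velocity is v_i = q/n_i, so the layer transit time is t_i = b_i·n_i / q:
  layer 1 (silty sand): t_1 = 10.4 × 0.17 / 0.0002618 = 6753 d
  layer 2 (clay): t_2 = 6.43 × 0.06 / 0.0002618 = 1474 d
  layer 3 (medium sand): t_3 = 10.9 × 0.31 / 0.0002618 = 12906 d
Total t = Σ t_i = 21133 days = 57.86 years.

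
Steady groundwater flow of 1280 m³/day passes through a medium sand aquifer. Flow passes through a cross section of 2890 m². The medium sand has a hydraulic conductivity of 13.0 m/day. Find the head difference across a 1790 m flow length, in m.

61.0

From Q = K·A·i, i = Q / (K·A) = 1280 / (13.00 × 2890) = 0.03407.
Head loss Δh = i · L = 0.03407 × 1790 = 60.98 m.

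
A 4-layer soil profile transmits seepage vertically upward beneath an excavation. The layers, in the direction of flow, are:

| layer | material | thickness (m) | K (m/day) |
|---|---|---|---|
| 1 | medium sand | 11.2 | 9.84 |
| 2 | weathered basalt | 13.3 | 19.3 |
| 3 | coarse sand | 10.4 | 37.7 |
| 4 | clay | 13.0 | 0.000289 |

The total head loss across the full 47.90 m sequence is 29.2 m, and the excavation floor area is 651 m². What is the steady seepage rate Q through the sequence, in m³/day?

Flow is perpendicular to layering, so the layers act in series and the equivalent K is the thickness-weighted harmonic mean.
Total thickness L = 11.2 + 13.3 + 10.4 + 13.0 = 47.90 m.
Σ(b_i/K_i) = 11.2/9.84 + 13.3/19.3 + 10.4/37.7 + 13.0/0.000289 = 44985 d.
K_eq = L / Σ(b_i/K_i) = 47.90 / 44985 = 0.001065 m/day.
Q = K_eq · A · (Δh/L) = 0.001065 × 651 × (29.2/47.90) = 0.4226 m³/day.

0.423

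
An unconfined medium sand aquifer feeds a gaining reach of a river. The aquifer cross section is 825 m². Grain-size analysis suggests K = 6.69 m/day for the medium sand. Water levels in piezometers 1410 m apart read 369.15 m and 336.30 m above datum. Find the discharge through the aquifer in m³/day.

129

Hydraulic gradient i = (369.15 − 336.30) / 1410 = 32.85 / 1410 = 0.02330.
Darcy's law: Q = K · A · i = 6.690 × 825.0 × 0.02330 = 128.6 m³/day.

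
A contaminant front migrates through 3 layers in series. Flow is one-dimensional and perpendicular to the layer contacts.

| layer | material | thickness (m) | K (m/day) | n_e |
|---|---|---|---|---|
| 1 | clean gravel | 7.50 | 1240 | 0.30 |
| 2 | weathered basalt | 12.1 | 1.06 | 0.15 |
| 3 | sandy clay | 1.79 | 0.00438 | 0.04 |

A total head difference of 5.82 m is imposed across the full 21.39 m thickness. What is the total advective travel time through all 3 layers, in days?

299

With flow normal to the layers, continuity requires the same specific discharge q through every layer.
Σ(b_i/K_i) = 7.50/1240 + 12.1/1.06 + 1.79/0.00438 = 420.1 d.
q = Δh / Σ(b_i/K_i) = 5.82 / 420.1 = 0.01385 m/day.
In each layer the seepage velocity is v_i = q/n_i, so the layer transit time is t_i = b_i·n_i / q:
  layer 1 (clean gravel): t_1 = 7.50 × 0.30 / 0.01385 = 162.4 d
  layer 2 (weathered basalt): t_2 = 12.1 × 0.15 / 0.01385 = 131.0 d
  layer 3 (sandy clay): t_3 = 1.79 × 0.04 / 0.01385 = 5.168 d
Total t = Σ t_i = 298.6 days.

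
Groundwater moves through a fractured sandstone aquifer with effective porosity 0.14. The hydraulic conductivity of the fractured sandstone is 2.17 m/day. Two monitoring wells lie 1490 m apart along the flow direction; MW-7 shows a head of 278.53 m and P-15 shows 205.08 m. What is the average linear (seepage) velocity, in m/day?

Hydraulic gradient i = (278.53 − 205.08) / 1490 = 73.45 / 1490 = 0.04930.
Darcy flux q = K · i = 2.170 × 0.04930 = 0.1070 m/day.
Seepage velocity v = q / n_e = 0.1070 / 0.14 = 0.7641 m/day.

0.764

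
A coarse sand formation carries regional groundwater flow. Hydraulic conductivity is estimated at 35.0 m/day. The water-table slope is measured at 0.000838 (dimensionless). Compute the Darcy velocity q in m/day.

Hydraulic gradient i = 0.000838.
Specific discharge q = K · i = 35.00 × 0.0008380 = 0.02933 m/day.

0.0293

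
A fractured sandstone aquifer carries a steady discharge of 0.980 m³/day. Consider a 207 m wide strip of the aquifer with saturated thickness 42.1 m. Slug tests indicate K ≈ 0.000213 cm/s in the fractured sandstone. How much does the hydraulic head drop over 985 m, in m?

0.602

Convert K: 0.000213 cm/s × 864 = 0.1840 m/day.
Cross-sectional area A = 207 × 42.1 = 8715 m².
From Q = K·A·i, i = Q / (K·A) = 0.980 / (0.1840 × 8715) = 0.0006111.
Head loss Δh = i · L = 0.0006111 × 985 = 0.6019 m.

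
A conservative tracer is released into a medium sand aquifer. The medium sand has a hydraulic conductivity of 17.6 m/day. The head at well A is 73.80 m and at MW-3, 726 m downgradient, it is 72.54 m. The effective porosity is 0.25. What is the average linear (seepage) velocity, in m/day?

0.122

Hydraulic gradient i = (73.80 − 72.54) / 726 = 1.26 / 726 = 0.001736.
Darcy flux q = K · i = 17.60 × 0.001736 = 0.03055 m/day.
Seepage velocity v = q / n_e = 0.03055 / 0.25 = 0.1222 m/day.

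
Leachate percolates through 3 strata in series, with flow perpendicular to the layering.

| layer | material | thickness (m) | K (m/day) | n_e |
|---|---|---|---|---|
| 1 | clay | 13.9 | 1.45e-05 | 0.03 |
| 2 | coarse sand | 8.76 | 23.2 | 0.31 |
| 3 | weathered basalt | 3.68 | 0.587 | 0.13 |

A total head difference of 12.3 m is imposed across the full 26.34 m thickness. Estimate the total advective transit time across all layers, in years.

771

With flow normal to the layers, continuity requires the same specific discharge q through every layer.
Σ(b_i/K_i) = 13.9/1.45e-05 + 8.76/23.2 + 3.68/0.587 = 9.586e+05 d.
q = Δh / Σ(b_i/K_i) = 12.3 / 9.586e+05 = 1.283e-05 m/day.
In each layer the seepage velocity is v_i = q/n_i, so the layer transit time is t_i = b_i·n_i / q:
  layer 1 (clay): t_1 = 13.9 × 0.03 / 1.283e-05 = 32500 d
  layer 2 (coarse sand): t_2 = 8.76 × 0.31 / 1.283e-05 = 2.116e+05 d
  layer 3 (weathered basalt): t_3 = 3.68 × 0.13 / 1.283e-05 = 37285 d
Total t = Σ t_i = 2.814e+05 days = 770.5 years.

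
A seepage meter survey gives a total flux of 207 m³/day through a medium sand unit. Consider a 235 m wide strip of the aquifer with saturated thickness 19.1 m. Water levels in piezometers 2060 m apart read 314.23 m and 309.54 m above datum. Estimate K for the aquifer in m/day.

20.3

Cross-sectional area A = 235 × 19.1 = 4488 m².
Hydraulic gradient i = (314.23 − 309.54) / 2060 = 4.69 / 2060 = 0.002277.
From Q = K·A·i, K = Q / (A·i) = 207 / (4488 × 0.002277) = 20.26 m/day.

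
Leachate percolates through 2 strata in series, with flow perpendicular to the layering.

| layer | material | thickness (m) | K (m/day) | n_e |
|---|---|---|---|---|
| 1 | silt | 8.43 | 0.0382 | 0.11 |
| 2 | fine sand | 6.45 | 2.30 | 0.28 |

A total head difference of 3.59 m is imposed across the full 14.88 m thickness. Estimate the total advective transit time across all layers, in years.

0.466

With flow normal to the layers, continuity requires the same specific discharge q through every layer.
Σ(b_i/K_i) = 8.43/0.0382 + 6.45/2.30 = 223.5 d.
q = Δh / Σ(b_i/K_i) = 3.59 / 223.5 = 0.01606 m/day.
In each layer the seepage velocity is v_i = q/n_i, so the layer transit time is t_i = b_i·n_i / q:
  layer 1 (silt): t_1 = 8.43 × 0.11 / 0.01606 = 57.73 d
  layer 2 (fine sand): t_2 = 6.45 × 0.28 / 0.01606 = 112.4 d
Total t = Σ t_i = 170.2 days = 0.4659 years.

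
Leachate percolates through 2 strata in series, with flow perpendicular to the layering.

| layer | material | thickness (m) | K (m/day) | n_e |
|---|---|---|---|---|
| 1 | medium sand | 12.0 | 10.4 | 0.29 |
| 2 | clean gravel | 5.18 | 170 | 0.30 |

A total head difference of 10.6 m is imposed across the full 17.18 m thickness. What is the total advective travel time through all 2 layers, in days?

0.562

With flow normal to the layers, continuity requires the same specific discharge q through every layer.
Σ(b_i/K_i) = 12.0/10.4 + 5.18/170 = 1.184 d.
q = Δh / Σ(b_i/K_i) = 10.6 / 1.184 = 8.950 m/day.
In each layer the seepage velocity is v_i = q/n_i, so the layer transit time is t_i = b_i·n_i / q:
  layer 1 (medium sand): t_1 = 12.0 × 0.29 / 8.950 = 0.3888 d
  layer 2 (clean gravel): t_2 = 5.18 × 0.30 / 8.950 = 0.1736 d
Total t = Σ t_i = 0.5624 days.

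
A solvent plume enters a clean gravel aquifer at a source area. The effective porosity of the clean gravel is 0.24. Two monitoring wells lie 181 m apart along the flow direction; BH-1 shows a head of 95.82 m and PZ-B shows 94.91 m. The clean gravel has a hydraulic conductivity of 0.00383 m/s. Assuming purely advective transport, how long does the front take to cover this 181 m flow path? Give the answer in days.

26.1

Convert K: 0.00383 m/s × 86400 = 330.9 m/day.
Hydraulic gradient i = (95.82 − 94.91) / 181 = 0.91 / 181 = 0.005028.
Darcy flux q = K · i = 330.9 × 0.005028 = 1.664 m/day.
Seepage velocity v = q / n_e = 1.664 / 0.24 = 6.932 m/day.
Travel time t = L / v = 181 / 6.932 = 26.11 days.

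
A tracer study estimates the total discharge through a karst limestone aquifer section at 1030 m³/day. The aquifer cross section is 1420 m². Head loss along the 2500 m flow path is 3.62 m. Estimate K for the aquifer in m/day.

501

Hydraulic gradient i = Δh / L = 3.62 / 2500 = 0.001448.
From Q = K·A·i, K = Q / (A·i) = 1030 / (1420 × 0.001448) = 500.9 m/day.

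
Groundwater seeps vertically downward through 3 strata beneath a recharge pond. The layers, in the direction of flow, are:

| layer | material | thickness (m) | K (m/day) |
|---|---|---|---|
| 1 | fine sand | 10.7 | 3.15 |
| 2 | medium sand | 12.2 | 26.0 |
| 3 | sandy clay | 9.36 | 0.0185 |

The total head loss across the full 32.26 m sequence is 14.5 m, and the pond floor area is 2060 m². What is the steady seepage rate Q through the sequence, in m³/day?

58.6

Flow is perpendicular to layering, so the layers act in series and the equivalent K is the thickness-weighted harmonic mean.
Total thickness L = 10.7 + 12.2 + 9.36 = 32.26 m.
Σ(b_i/K_i) = 10.7/3.15 + 12.2/26.0 + 9.36/0.0185 = 509.8 d.
K_eq = L / Σ(b_i/K_i) = 32.26 / 509.8 = 0.06328 m/day.
Q = K_eq · A · (Δh/L) = 0.06328 × 2060 × (14.5/32.26) = 58.59 m³/day.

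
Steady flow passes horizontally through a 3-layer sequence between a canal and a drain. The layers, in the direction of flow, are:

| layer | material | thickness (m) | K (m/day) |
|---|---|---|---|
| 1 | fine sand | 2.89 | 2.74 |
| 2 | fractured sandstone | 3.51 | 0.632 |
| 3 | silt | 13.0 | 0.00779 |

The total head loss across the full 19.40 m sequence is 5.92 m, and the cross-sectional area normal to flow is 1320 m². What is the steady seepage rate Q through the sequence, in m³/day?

Flow is perpendicular to layering, so the layers act in series and the equivalent K is the thickness-weighted harmonic mean.
Total thickness L = 2.89 + 3.51 + 13.0 = 19.40 m.
Σ(b_i/K_i) = 2.89/2.74 + 3.51/0.632 + 13.0/0.00779 = 1675 d.
K_eq = L / Σ(b_i/K_i) = 19.40 / 1675 = 0.01158 m/day.
Q = K_eq · A · (Δh/L) = 0.01158 × 1320 × (5.92/19.40) = 4.664 m³/day.

4.66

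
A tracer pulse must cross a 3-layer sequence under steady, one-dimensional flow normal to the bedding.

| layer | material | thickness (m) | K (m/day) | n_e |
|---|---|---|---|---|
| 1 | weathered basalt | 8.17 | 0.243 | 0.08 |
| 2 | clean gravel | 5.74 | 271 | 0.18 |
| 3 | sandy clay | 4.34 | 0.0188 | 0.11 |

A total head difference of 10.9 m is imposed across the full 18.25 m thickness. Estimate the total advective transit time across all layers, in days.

52.5

With flow normal to the layers, continuity requires the same specific discharge q through every layer.
Σ(b_i/K_i) = 8.17/0.243 + 5.74/271 + 4.34/0.0188 = 264.5 d.
q = Δh / Σ(b_i/K_i) = 10.9 / 264.5 = 0.04121 m/day.
In each layer the seepage velocity is v_i = q/n_i, so the layer transit time is t_i = b_i·n_i / q:
  layer 1 (weathered basalt): t_1 = 8.17 × 0.08 / 0.04121 = 15.86 d
  layer 2 (clean gravel): t_2 = 5.74 × 0.18 / 0.04121 = 25.07 d
  layer 3 (sandy clay): t_3 = 4.34 × 0.11 / 0.04121 = 11.58 d
Total t = Σ t_i = 52.52 days.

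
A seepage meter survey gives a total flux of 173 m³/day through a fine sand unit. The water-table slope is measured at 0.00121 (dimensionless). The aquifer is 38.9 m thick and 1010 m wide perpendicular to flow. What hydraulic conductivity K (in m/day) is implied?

3.64

Cross-sectional area A = 1010 × 38.9 = 39289 m².
Hydraulic gradient i = 0.00121.
From Q = K·A·i, K = Q / (A·i) = 173 / (39289 × 0.001210) = 3.639 m/day.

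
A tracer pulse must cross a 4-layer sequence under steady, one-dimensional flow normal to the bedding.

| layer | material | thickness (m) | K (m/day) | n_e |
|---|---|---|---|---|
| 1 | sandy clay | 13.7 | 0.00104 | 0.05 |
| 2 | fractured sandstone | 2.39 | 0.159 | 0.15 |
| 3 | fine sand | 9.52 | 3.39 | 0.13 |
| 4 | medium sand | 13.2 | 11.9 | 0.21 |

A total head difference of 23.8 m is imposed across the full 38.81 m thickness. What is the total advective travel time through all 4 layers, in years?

7.67

With flow normal to the layers, continuity requires the same specific discharge q through every layer.
Σ(b_i/K_i) = 13.7/0.00104 + 2.39/0.159 + 9.52/3.39 + 13.2/11.9 = 13192 d.
q = Δh / Σ(b_i/K_i) = 23.8 / 13192 = 0.001804 m/day.
In each layer the seepage velocity is v_i = q/n_i, so the layer transit time is t_i = b_i·n_i / q:
  layer 1 (sandy clay): t_1 = 13.7 × 0.05 / 0.001804 = 379.7 d
  layer 2 (fractured sandstone): t_2 = 2.39 × 0.15 / 0.001804 = 198.7 d
  layer 3 (fine sand): t_3 = 9.52 × 0.13 / 0.001804 = 686.0 d
  layer 4 (medium sand): t_4 = 13.2 × 0.21 / 0.001804 = 1536 d
Total t = Σ t_i = 2801 days = 7.668 years.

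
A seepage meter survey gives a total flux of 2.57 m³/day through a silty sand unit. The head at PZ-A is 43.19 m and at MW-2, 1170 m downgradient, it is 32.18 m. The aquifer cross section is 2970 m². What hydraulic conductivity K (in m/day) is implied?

0.0920

Hydraulic gradient i = (43.19 − 32.18) / 1170 = 11.01 / 1170 = 0.009410.
From Q = K·A·i, K = Q / (A·i) = 2.57 / (2970 × 0.009410) = 0.09195 m/day.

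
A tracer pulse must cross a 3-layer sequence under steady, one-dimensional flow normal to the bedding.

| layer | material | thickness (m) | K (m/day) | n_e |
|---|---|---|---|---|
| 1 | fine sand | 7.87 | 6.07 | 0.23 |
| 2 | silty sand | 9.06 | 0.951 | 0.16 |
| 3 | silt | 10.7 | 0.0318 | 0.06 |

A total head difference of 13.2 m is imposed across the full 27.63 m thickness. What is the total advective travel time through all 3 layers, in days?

103

With flow normal to the layers, continuity requires the same specific discharge q through every layer.
Σ(b_i/K_i) = 7.87/6.07 + 9.06/0.951 + 10.7/0.0318 = 347.3 d.
q = Δh / Σ(b_i/K_i) = 13.2 / 347.3 = 0.03801 m/day.
In each layer the seepage velocity is v_i = q/n_i, so the layer transit time is t_i = b_i·n_i / q:
  layer 1 (fine sand): t_1 = 7.87 × 0.23 / 0.03801 = 47.63 d
  layer 2 (silty sand): t_2 = 9.06 × 0.16 / 0.03801 = 38.14 d
  layer 3 (silt): t_3 = 10.7 × 0.06 / 0.03801 = 16.89 d
Total t = Σ t_i = 102.7 days.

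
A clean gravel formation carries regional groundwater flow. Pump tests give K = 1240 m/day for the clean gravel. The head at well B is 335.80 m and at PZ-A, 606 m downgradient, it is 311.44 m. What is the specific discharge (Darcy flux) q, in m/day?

49.8

Hydraulic gradient i = (335.80 − 311.44) / 606 = 24.36 / 606 = 0.04020.
Specific discharge q = K · i = 1240 × 0.04020 = 49.85 m/day.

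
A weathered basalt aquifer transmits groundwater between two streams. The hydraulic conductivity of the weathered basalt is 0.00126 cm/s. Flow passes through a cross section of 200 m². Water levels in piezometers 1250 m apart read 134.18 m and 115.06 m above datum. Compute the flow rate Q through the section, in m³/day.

3.33

Convert K: 0.00126 cm/s × 864 = 1.089 m/day.
Hydraulic gradient i = (134.18 − 115.06) / 1250 = 19.12 / 1250 = 0.01530.
Darcy's law: Q = K · A · i = 1.089 × 200.0 × 0.01530 = 3.330 m³/day.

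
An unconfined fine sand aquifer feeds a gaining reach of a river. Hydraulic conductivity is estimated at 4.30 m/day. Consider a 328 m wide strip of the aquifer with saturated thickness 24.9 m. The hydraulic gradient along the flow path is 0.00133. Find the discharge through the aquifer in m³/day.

Cross-sectional area A = 328 × 24.9 = 8167 m².
Hydraulic gradient i = 0.00133.
Darcy's law: Q = K · A · i = 4.300 × 8167 × 0.001330 = 46.71 m³/day.

46.7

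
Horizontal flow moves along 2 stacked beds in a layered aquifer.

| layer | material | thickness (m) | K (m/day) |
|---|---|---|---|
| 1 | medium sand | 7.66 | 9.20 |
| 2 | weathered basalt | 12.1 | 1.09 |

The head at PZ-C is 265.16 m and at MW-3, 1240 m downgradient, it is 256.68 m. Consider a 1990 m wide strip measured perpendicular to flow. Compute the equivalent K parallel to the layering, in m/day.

4.23

Flow is parallel to layering, so each bed carries its own Darcy discharge and the transmissivities add.
Σ(K_i·b_i) = 9.20×7.66 + 1.09×12.1 = 83.66 m²/day.
Total thickness b = 19.76 m, so K_eq = Σ(K_i·b_i)/b = 4.234 m/day.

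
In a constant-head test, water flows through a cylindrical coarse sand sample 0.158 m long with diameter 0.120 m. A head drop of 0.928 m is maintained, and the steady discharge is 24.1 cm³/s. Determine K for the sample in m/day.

Cross-sectional area A = π·(d/2)² = π × (0.120/2)² = 0.01131 m².
Convert discharge: 24.1 cm³/s = 2.410e-05 m³/s.
Darcy's law rearranged: K = Q·L / (A·Δh) = 2.410e-05 × 0.158 / (0.01131 × 0.928) = 0.0003628 m/s = 31.35 m/day.

31.3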